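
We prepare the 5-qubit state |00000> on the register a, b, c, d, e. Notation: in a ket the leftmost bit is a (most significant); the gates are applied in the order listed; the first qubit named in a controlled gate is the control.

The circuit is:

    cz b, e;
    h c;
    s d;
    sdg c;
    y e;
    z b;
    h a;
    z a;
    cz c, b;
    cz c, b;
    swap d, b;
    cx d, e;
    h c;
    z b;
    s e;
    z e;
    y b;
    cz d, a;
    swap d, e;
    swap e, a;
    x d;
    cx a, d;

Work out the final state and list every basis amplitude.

The resulting statevector has amplitude sqrt(2)*(1 + I)/4 on |01000>, sqrt(2)*(-1 - I)/4 on |01001>, sqrt(2)*(-1 + I)/4 on |01100>, sqrt(2)*(1 - I)/4 on |01101>, and 0 on every other basis state. Key observation: steps 9-10 multiply out to the identity, so the circuit reduces to the remaining gates.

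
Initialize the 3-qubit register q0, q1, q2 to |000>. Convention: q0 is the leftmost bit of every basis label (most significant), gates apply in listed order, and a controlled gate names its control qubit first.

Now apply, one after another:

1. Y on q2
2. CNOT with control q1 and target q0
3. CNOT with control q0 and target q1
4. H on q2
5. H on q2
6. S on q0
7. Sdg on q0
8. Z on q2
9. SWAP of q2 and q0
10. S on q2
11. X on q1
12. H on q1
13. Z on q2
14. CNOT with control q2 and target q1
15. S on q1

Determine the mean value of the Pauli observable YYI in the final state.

The observable YYI averages to 0.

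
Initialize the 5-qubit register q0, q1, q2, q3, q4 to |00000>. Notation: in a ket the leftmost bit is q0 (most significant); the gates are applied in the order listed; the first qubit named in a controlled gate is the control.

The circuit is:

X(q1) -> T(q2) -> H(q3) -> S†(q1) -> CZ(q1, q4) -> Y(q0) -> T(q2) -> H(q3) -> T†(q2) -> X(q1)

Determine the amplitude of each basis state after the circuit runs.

After the circuit, the state carries amplitude 1 on |10000>, and 0 on every other basis state.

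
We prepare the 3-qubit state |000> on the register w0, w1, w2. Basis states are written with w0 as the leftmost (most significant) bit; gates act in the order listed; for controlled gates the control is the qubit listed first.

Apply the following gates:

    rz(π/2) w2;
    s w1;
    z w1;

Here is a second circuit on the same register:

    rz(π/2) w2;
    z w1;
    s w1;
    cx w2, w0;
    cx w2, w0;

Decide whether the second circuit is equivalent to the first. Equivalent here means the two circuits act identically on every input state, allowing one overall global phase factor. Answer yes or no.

Yes: on every input state the two circuits agree up to one overall phase factor.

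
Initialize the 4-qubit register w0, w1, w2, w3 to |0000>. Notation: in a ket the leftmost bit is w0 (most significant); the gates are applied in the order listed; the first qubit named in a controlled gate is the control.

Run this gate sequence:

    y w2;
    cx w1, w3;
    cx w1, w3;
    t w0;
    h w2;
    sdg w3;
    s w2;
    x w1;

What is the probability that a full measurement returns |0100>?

Outcome |0100> occurs with probability 1/2. Key observation: gates 2-3 undo each other exactly, leaving only the rest of the circuit to track.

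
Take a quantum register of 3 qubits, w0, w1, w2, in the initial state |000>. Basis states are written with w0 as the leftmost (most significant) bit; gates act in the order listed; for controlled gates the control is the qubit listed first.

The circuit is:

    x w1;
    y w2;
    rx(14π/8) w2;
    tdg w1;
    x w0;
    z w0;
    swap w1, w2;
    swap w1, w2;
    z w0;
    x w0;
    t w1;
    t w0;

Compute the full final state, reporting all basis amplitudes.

The final amplitudes are sqrt(2 - sqrt(2))/2 on |010>, -I*sqrt(sqrt(2) + 2)/2 on |011>, and 0 on every other basis state.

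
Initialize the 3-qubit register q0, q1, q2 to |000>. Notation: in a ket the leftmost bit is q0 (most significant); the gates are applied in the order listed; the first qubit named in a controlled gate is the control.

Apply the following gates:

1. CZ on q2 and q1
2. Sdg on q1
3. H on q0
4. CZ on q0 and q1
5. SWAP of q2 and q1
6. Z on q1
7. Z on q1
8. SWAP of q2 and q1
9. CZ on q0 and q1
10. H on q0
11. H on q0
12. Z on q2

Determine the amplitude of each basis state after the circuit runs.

The final amplitudes are sqrt(2)/2 on |000>, sqrt(2)/2 on |100>, and 0 on every other basis state. Key observation: steps 3-10 multiply out to the identity, so the circuit reduces to the remaining gates.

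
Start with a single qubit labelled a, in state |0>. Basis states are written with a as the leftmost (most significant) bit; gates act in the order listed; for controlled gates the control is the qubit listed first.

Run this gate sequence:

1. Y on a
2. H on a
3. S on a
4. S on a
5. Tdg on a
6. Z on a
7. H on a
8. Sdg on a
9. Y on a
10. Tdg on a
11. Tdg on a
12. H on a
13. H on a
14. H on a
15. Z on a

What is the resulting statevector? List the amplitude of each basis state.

The final amplitudes are -sqrt(2)*exp(I*pi/4)/2 on |0>, sqrt(2)*I/2 on |1>.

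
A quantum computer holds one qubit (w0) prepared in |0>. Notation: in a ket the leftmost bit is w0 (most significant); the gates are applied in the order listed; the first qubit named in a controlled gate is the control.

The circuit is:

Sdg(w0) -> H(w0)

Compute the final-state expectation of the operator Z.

In the final state, Z has expectation 0.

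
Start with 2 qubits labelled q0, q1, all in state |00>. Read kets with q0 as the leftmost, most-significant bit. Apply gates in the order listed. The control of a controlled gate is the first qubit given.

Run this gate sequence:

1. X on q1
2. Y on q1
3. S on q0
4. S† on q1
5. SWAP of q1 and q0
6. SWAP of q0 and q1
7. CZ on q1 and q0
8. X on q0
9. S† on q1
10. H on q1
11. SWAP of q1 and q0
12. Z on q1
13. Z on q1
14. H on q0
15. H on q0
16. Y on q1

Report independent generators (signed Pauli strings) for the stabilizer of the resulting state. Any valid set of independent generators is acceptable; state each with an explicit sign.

The stabilizer group can be generated by +XI, +IZ, among other valid generating sets. Key observation: the block from step 14 through step 15 cancels to the identity and can be dropped.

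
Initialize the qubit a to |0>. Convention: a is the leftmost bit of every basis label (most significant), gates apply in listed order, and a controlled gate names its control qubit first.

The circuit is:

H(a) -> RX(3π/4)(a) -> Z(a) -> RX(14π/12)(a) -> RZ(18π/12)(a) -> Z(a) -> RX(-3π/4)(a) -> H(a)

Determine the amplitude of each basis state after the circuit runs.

After the circuit, the state carries amplitude (-sqrt(2) - sqrt(6)*I)*exp(I*pi/4)/4 on |0>, (-sqrt(3) - 1 - sqrt(3)*I + I)*exp(I*pi/4)/4 on |1>.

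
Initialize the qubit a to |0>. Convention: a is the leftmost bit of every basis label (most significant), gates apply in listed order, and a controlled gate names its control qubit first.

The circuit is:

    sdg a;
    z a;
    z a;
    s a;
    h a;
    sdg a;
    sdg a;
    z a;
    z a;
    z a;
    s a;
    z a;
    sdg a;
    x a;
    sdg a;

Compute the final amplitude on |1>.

The amplitude on |1> is -sqrt(2)*I/2.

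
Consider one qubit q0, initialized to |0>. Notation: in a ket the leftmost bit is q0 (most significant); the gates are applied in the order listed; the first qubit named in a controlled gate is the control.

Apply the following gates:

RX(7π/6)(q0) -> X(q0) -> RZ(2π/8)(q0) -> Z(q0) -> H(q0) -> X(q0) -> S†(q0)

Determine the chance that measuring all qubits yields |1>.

Outcome |1> occurs with probability 1/2 - sqrt(2)/8.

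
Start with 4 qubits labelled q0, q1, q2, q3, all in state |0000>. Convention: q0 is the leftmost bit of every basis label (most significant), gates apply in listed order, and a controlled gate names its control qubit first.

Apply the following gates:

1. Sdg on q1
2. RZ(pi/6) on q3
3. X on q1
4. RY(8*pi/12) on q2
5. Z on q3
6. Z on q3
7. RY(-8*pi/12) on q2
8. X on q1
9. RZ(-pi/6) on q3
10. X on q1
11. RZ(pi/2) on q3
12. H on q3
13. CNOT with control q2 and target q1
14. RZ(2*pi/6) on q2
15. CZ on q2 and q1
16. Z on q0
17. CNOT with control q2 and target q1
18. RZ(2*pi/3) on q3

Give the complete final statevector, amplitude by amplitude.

The resulting statevector has amplitude -sqrt(2)*exp(I*pi/4)/2 on |0100>, -sqrt(2)*exp(11*I*pi/12)/2 on |0101>, and 0 on every other basis state. Key observation: gates 2-9 undo each other exactly, leaving only the rest of the circuit to track.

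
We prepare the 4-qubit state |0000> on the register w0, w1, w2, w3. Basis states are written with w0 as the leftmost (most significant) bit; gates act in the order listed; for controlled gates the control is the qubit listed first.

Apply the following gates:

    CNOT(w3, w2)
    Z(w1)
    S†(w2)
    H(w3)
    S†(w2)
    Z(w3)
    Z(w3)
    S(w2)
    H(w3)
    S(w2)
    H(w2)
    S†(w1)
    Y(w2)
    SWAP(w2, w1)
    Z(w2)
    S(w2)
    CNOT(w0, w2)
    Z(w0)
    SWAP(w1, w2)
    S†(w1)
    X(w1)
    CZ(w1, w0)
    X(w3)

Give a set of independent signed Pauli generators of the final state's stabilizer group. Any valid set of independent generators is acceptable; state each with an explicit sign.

One valid set of independent stabilizer generators is -IIXI, +ZIII, -IZII, -IIIZ (any independent generating set of the same group is equally correct). Key observation: the block from step 3 through step 10 cancels to the identity and can be dropped.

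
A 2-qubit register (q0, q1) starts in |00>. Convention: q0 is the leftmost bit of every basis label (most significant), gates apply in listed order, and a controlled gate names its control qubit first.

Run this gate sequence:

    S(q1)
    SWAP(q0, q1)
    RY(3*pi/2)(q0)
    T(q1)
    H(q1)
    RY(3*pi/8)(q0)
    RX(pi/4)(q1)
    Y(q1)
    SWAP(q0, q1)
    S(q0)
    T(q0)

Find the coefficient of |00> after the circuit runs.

The amplitude on |00> is sqrt(1/2 - sqrt(2)/4)*sin(3*pi/16)/2 + sqrt(1/2 - sqrt(2)/4)*cos(3*pi/16)/2 + I*sqrt(sqrt(2)/4 + 1/2)*sin(3*pi/16)/2 + I*sqrt(sqrt(2)/4 + 1/2)*cos(3*pi/16)/2.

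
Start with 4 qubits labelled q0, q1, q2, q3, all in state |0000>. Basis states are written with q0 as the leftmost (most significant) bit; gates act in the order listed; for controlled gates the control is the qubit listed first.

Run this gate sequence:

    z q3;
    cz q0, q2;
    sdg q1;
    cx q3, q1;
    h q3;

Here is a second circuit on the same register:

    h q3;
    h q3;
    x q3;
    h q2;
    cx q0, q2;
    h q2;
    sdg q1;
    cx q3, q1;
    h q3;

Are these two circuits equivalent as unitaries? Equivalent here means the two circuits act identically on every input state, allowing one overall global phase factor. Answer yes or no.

No: there is an input state on which the two circuits produce genuinely different outputs (not merely differing by a phase).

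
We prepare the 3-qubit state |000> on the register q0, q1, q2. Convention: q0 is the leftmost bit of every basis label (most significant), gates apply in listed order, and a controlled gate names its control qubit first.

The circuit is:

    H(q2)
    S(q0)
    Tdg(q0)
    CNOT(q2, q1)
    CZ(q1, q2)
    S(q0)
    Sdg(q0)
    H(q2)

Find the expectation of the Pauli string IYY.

In the final state, IYY has expectation -1.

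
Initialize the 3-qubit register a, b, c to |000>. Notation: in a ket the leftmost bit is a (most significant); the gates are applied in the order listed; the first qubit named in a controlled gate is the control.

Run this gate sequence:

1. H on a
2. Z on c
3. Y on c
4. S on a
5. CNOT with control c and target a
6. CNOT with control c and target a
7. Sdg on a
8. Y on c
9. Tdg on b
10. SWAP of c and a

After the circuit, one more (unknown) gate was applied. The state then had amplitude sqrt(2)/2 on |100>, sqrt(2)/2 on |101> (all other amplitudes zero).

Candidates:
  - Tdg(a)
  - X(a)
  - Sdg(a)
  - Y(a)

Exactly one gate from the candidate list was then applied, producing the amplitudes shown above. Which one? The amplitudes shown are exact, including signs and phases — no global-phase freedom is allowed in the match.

It was X(a) that produced the state shown. Key observation: gates 3-8 undo each other exactly, leaving only the rest of the circuit to track.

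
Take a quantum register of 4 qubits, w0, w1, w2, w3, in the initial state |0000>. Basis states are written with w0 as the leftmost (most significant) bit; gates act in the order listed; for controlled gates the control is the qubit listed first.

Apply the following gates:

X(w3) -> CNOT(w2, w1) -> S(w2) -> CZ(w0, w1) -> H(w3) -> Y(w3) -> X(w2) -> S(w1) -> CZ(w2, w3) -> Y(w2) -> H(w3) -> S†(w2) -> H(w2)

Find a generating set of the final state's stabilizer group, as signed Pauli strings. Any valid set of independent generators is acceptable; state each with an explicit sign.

One valid set of independent stabilizer generators is +IIXI, +ZIII, +IZII, -IIIZ (any independent generating set of the same group is equally correct).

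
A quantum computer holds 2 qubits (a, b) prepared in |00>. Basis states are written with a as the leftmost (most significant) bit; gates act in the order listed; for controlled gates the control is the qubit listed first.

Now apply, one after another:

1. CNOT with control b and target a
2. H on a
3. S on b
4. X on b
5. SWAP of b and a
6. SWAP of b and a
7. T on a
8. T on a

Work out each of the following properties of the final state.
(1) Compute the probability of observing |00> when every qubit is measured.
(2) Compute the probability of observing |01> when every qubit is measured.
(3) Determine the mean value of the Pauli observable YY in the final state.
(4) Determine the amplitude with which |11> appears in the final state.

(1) A full measurement returns |00> with probability 0.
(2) Outcome |01> occurs with probability 1/2.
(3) In the final state, YY has expectation 0.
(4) The amplitude on |11> is sqrt(2)*I/2.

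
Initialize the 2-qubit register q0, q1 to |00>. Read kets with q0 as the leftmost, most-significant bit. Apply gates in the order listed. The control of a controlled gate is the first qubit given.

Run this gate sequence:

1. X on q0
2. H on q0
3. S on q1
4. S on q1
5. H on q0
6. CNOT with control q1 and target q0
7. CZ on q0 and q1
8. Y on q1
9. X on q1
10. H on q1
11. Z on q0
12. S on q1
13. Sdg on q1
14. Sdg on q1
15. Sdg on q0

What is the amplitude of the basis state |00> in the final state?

The final state's coefficient on |00> equals 0.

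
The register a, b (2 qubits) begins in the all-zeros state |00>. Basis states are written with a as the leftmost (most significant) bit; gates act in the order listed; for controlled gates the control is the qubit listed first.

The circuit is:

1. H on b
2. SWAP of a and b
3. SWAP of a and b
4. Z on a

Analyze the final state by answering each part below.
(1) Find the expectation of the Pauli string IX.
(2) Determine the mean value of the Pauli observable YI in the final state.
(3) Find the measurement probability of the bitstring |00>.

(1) The observable IX averages to 1. Key observation: gates 2-3 undo each other exactly, leaving only the rest of the circuit to track.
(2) The expectation value of YI is 0.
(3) Outcome |00> occurs with probability 1/2.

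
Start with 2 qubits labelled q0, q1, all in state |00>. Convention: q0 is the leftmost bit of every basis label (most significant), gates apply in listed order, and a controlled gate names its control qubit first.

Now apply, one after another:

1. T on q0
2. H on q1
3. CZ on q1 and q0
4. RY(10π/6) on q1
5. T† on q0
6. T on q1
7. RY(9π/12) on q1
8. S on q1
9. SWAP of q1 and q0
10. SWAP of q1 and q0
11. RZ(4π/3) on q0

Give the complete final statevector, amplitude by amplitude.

The final amplitudes are (-sqrt(2 - sqrt(2))*(sqrt(2) + sqrt(6))*exp(5*I*pi/12) - sqrt(sqrt(2) + 2)*(-sqrt(6) + sqrt(2))*exp(2*I*pi/3))*exp(11*I*pi/12)/8 on |00>, -sqrt(12 - 6*sqrt(2))*exp(I*pi/12)/8 + sqrt(4 - 2*sqrt(2))*exp(I*pi/12)/8 + sqrt(2*sqrt(2) + 4)*exp(5*I*pi/6)/8 + sqrt(6*sqrt(2) + 12)*exp(5*I*pi/6)/8 on |01>, 0 on |10>, 0 on |11>.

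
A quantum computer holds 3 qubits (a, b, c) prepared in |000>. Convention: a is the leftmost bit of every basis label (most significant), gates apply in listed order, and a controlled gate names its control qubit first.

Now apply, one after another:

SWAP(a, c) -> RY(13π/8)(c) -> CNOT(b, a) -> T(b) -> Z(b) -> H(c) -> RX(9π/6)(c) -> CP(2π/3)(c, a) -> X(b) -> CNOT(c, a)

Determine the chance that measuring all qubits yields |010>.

Outcome |010> occurs with probability 1/2.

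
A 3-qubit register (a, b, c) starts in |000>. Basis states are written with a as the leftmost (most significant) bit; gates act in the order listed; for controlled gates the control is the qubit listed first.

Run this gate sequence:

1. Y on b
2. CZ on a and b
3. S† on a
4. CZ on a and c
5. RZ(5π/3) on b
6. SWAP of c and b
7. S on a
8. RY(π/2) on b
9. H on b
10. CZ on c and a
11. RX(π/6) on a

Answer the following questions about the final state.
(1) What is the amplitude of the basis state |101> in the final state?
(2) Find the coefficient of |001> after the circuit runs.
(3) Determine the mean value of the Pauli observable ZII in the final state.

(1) |101> carries amplitude (-sqrt(2) + sqrt(6))*exp(5*I*pi/6)/4 in the final state.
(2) The amplitude on |001> is (-sqrt(6) - sqrt(2))*exp(I*pi/3)/4.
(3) The expectation value of ZII is sqrt(3)/2.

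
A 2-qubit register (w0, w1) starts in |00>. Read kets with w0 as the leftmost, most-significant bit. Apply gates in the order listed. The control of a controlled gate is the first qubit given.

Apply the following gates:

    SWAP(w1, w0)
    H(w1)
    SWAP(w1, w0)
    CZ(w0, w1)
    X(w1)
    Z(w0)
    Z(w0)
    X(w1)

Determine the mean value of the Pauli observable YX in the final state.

The observable YX averages to 0. Key observation: the block from step 5 through step 8 cancels to the identity and can be dropped.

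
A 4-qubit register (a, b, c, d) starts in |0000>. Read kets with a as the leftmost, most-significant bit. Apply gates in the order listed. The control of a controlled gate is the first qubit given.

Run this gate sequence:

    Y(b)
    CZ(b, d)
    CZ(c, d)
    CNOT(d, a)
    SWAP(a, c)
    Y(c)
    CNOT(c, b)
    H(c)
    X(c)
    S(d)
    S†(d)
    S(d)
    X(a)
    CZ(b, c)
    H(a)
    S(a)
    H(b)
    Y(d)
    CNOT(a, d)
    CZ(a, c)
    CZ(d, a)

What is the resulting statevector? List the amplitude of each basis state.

The resulting statevector has amplitude 0 on |0000>, sqrt(2)*I/4 on |0001>, 0 on |0010>, -sqrt(2)*I/4 on |0011>, 0 on |0100>, sqrt(2)*I/4 on |0101>, 0 on |0110>, -sqrt(2)*I/4 on |0111>, sqrt(2)/4 on |1000>, 0 on |1001>, sqrt(2)/4 on |1010>, 0 on |1011>, sqrt(2)/4 on |1100>, 0 on |1101>, sqrt(2)/4 on |1110>, 0 on |1111>. Key observation: steps 10-11 multiply out to the identity, so the circuit reduces to the remaining gates.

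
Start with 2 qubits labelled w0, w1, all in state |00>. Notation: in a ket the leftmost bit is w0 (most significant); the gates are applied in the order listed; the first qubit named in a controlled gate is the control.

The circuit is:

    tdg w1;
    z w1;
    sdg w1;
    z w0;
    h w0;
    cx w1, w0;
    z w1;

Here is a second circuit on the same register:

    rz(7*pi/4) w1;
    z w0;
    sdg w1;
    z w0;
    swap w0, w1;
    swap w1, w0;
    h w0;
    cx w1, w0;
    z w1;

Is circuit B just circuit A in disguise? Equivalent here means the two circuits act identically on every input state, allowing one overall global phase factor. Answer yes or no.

No, they are not equivalent — no single phase factor reconciles the two unitaries.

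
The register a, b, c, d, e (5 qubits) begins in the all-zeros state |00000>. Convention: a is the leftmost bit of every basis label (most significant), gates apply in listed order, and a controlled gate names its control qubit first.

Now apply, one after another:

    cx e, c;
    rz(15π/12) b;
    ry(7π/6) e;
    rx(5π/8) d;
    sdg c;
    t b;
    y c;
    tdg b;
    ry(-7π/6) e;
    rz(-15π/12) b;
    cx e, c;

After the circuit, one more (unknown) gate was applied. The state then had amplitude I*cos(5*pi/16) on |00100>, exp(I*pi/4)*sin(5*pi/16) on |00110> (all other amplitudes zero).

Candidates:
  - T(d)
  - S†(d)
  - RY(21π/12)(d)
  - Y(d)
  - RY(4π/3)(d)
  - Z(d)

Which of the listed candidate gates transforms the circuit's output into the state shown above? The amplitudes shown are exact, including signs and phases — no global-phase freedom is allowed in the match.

The unique candidate consistent with the amplitudes is T(d).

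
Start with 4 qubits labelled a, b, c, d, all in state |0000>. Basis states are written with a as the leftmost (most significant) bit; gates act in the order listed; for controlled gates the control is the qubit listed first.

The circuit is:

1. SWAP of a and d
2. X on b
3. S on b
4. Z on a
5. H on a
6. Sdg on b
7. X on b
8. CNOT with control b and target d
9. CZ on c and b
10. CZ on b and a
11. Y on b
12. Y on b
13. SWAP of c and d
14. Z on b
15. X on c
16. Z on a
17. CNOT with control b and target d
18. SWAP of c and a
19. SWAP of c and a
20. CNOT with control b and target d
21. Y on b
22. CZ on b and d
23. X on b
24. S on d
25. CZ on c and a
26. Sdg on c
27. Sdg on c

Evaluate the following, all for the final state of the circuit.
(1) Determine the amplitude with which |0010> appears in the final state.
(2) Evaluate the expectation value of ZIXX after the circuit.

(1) |0010> carries amplitude -sqrt(2)*I/2 in the final state.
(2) In the final state, ZIXX has expectation 0.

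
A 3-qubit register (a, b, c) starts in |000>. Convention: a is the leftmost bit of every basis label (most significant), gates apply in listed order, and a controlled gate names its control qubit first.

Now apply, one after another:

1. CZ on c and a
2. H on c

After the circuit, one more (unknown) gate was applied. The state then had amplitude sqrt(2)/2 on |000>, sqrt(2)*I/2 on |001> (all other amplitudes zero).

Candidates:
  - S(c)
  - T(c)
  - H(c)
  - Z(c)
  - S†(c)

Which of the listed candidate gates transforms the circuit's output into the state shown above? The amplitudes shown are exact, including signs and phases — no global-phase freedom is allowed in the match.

It was S(c) that produced the state shown.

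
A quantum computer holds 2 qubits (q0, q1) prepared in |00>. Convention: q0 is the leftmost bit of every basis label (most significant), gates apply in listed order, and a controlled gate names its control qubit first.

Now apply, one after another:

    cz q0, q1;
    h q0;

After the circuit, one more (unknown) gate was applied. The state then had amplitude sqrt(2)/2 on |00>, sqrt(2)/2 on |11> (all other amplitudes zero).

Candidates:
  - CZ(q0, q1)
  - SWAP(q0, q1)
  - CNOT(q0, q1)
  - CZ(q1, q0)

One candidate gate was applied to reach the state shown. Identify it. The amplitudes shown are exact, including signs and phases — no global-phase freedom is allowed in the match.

The unique candidate consistent with the amplitudes is CNOT(q0, q1).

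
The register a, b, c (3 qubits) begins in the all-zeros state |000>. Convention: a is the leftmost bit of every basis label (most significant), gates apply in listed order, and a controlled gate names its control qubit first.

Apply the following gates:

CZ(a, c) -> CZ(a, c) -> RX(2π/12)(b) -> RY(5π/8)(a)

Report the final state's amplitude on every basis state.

The resulting statevector has amplitude (sqrt(2) + sqrt(6))*cos(5*pi/16)/4 on |000>, 0 on |001>, I*(-sqrt(6) + sqrt(2))*cos(5*pi/16)/4 on |010>, 0 on |011>, (sqrt(2) + sqrt(6))*sin(5*pi/16)/4 on |100>, 0 on |101>, I*(-sqrt(6) + sqrt(2))*sin(5*pi/16)/4 on |110>, 0 on |111>. Key observation: the block from step 1 through step 2 cancels to the identity and can be dropped.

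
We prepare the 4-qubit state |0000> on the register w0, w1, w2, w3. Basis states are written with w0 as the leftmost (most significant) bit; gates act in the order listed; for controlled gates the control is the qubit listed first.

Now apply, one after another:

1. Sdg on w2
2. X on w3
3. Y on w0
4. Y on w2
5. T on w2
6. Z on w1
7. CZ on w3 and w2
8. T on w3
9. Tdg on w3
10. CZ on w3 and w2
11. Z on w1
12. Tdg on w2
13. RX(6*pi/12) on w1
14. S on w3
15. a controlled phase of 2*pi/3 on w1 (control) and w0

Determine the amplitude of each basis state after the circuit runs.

After the circuit, the state carries amplitude -sqrt(2)*I/2 on |1011>, -sqrt(2)*exp(2*I*pi/3)/2 on |1111>, and 0 on every other basis state.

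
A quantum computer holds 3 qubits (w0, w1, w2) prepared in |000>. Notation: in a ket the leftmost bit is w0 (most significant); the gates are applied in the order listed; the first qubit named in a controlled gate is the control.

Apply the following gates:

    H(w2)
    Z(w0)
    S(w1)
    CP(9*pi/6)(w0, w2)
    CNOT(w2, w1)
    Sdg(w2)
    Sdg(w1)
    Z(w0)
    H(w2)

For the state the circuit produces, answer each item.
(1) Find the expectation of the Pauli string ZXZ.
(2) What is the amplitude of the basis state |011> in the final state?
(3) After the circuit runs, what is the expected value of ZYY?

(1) In the final state, ZXZ has expectation -1.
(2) |011> carries amplitude 1/2 in the final state.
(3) The expectation value of ZYY is -1.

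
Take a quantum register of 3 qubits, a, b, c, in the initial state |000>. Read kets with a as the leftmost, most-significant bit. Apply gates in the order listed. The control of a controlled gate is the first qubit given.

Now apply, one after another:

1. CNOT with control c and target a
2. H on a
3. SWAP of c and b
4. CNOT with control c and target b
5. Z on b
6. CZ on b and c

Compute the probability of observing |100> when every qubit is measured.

Outcome |100> occurs with probability 1/2.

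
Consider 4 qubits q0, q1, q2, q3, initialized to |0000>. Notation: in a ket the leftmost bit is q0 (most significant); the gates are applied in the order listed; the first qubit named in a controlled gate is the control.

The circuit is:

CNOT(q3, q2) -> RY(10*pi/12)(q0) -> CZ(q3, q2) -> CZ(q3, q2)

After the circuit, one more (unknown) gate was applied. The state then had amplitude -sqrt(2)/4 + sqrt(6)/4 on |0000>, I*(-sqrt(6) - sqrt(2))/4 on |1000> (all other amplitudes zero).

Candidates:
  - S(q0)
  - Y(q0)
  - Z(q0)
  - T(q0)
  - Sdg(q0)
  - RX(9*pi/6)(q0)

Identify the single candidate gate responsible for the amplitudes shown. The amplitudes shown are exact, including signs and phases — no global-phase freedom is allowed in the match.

The applied gate was Sdg(q0). Key observation: the block from step 3 through step 4 cancels to the identity and can be dropped.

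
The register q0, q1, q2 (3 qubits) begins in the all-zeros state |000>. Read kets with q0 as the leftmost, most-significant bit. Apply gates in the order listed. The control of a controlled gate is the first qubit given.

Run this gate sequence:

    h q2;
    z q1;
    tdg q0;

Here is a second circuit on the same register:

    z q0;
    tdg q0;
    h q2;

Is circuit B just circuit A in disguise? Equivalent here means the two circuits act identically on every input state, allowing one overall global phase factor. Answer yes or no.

No, they are not equivalent — no single phase factor reconciles the two unitaries.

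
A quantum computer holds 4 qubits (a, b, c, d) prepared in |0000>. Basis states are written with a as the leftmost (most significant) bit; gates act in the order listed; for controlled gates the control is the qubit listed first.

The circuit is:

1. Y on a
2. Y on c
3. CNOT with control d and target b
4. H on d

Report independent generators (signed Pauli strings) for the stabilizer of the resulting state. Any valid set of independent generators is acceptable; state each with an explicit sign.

The stabilizer group can be generated by +IIIX, -ZIII, +IZII, -IIZI, among other valid generating sets.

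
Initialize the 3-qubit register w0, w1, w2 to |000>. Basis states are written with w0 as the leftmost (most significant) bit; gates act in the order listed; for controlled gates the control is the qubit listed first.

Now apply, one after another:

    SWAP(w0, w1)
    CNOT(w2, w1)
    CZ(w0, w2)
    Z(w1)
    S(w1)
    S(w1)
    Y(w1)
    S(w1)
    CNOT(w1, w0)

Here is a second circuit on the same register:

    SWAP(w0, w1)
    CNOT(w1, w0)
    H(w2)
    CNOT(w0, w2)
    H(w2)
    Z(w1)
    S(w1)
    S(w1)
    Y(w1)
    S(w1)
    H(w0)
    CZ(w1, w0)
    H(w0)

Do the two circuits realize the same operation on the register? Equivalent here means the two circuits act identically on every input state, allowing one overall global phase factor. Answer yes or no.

No: there is an input state on which the two circuits produce genuinely different outputs (not merely differing by a phase).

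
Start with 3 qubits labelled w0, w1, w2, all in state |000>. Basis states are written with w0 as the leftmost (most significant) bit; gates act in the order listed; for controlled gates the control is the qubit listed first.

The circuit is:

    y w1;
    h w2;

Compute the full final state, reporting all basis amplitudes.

The final amplitudes are sqrt(2)*I/2 on |010>, sqrt(2)*I/2 on |011>, and 0 on every other basis state.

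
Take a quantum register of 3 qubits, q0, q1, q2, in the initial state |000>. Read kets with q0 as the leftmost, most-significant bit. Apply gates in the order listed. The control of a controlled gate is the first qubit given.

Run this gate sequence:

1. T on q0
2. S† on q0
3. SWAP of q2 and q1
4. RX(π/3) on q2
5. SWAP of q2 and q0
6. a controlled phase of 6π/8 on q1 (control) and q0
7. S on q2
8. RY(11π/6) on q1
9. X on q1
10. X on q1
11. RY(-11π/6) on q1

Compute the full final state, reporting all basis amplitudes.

The resulting statevector has amplitude sqrt(3)/2 on |000>, -I/2 on |100>, and 0 on every other basis state.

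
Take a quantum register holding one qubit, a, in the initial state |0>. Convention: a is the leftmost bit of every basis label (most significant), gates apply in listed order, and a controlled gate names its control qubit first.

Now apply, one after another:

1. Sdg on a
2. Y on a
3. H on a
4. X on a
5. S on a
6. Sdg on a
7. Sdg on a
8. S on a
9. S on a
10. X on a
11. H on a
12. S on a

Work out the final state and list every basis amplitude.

After the circuit, the state carries amplitude -1/2 - I/2 on |0>, -1/2 - I/2 on |1>. Key observation: the block from step 6 through step 9 cancels to the identity and can be dropped.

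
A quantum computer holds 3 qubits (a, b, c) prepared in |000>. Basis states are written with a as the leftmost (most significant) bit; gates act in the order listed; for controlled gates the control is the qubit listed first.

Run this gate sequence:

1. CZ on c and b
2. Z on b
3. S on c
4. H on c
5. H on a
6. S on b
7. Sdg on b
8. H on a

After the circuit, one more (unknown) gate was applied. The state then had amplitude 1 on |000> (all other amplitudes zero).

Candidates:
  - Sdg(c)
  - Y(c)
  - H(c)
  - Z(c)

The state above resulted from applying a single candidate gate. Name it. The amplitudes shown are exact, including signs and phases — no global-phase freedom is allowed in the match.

The applied gate was H(c).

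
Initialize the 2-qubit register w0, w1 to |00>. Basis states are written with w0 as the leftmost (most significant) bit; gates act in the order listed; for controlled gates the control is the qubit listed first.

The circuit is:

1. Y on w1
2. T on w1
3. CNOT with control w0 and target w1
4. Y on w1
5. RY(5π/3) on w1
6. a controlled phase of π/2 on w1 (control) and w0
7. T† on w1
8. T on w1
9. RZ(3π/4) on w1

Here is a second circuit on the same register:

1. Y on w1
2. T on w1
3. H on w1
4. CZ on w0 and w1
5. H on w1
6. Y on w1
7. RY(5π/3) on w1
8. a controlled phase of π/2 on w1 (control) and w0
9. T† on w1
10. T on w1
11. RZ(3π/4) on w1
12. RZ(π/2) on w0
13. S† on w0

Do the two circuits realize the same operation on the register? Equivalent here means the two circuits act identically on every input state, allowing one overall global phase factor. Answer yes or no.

Yes — the two circuits implement the same unitary up to a global phase.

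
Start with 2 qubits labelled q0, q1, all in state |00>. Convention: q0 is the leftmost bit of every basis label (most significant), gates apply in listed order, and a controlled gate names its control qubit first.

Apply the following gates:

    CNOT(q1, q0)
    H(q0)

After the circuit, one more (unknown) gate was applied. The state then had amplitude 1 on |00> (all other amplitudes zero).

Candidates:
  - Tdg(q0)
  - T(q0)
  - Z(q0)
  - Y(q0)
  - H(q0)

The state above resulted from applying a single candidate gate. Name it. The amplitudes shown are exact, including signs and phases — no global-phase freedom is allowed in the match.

The unique candidate consistent with the amplitudes is H(q0).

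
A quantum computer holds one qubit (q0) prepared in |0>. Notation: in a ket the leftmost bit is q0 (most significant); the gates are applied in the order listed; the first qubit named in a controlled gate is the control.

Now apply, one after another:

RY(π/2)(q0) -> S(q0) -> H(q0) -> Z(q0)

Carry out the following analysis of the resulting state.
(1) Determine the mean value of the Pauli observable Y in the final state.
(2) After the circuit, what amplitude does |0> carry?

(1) In the final state, Y has expectation 1.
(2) |0> carries amplitude 1/2 + I/2 in the final state.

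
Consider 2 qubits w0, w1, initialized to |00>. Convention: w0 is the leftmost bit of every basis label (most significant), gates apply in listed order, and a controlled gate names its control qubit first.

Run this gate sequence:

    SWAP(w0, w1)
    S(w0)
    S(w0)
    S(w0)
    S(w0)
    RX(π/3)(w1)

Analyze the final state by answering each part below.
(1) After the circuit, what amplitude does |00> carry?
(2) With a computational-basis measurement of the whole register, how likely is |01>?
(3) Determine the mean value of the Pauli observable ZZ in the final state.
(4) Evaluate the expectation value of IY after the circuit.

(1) |00> carries amplitude sqrt(3)/2 in the final state.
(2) The probability of measuring |01> is 1/4.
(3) In the final state, ZZ has expectation 1/2.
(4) In the final state, IY has expectation -sqrt(3)/2.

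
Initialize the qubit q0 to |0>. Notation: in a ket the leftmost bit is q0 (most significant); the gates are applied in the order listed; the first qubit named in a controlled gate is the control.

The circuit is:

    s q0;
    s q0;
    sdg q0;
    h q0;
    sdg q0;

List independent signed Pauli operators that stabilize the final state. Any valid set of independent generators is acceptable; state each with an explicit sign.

The stabilizer group can be generated by -Y, among other valid generating sets.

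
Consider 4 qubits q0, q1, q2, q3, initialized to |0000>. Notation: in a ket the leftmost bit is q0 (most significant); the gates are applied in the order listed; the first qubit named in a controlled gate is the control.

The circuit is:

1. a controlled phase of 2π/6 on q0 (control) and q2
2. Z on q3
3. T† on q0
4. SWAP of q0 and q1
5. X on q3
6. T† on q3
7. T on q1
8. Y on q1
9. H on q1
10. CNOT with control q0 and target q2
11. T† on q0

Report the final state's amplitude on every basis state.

The final amplitudes are sqrt(2)*exp(I*pi/4)/2 on |0001>, -sqrt(2)*exp(I*pi/4)/2 on |0101>, and 0 on every other basis state.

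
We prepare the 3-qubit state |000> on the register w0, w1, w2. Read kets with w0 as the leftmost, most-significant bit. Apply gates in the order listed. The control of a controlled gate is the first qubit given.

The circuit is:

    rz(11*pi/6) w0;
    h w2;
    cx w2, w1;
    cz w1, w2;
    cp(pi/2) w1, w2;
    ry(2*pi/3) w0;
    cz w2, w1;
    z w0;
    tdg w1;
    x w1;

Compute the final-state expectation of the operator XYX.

The observable XYX averages to sqrt(6)/4.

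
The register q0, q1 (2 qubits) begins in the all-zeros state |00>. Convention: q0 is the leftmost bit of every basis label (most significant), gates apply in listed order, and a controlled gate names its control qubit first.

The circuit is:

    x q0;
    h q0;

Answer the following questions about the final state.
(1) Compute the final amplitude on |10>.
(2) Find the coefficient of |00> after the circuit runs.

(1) |10> carries amplitude -sqrt(2)/2 in the final state.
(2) The amplitude on |00> is sqrt(2)/2.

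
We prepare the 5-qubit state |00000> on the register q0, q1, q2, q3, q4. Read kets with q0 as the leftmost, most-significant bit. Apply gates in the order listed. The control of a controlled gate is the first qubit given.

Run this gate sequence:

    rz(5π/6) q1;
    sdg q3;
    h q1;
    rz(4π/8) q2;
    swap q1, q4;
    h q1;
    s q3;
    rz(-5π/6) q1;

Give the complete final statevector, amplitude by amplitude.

After the circuit, the state carries amplitude -exp(3*I*pi/4)/2 on |00000>, -exp(3*I*pi/4)/2 on |00001>, exp(11*I*pi/12)/2 on |01000>, exp(11*I*pi/12)/2 on |01001>, and 0 on every other basis state.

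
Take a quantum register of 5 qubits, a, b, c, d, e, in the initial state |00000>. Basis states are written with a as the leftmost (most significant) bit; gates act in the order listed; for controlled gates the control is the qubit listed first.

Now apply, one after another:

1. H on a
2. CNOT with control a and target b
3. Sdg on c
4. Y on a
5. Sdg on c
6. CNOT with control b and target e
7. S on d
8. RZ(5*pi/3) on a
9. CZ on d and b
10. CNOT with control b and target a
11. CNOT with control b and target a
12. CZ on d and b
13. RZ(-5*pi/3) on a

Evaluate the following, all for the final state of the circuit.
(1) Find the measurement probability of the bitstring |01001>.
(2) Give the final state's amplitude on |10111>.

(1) A full measurement returns |01001> with probability 1/2.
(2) The final state's coefficient on |10111> equals 0.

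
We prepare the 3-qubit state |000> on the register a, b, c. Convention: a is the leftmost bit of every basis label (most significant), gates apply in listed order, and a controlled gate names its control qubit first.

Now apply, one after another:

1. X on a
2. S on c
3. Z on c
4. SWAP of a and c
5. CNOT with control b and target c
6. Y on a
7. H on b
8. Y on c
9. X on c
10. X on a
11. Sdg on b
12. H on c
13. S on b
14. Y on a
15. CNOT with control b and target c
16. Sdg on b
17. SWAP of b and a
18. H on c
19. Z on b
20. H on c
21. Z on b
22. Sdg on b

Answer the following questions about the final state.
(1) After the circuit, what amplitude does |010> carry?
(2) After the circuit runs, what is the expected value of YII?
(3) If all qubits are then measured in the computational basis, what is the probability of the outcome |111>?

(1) The final state's coefficient on |010> equals 1/2.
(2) The expectation value of YII is 1.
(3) A full measurement returns |111> with probability 1/4.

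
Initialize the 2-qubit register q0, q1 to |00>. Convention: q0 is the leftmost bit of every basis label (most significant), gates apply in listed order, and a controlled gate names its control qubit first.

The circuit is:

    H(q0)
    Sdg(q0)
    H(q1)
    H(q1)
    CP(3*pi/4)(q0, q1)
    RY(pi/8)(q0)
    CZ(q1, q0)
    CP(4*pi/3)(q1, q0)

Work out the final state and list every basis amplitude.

After the circuit, the state carries amplitude sqrt(2)*exp(I*pi/16)/2 on |00>, 0 on |01>, sqrt(2)*(sin(pi/16) - I*cos(pi/16))/2 on |10>, 0 on |11>.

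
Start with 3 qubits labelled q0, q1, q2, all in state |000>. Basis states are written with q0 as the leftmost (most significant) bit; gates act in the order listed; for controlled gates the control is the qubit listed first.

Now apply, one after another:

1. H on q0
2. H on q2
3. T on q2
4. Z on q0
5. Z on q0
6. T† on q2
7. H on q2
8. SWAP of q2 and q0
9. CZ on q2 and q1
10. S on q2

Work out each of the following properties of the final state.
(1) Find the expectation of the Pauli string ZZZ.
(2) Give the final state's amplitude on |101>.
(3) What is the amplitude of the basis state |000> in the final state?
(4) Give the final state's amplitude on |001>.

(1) The expectation value of ZZZ is 0.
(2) The amplitude on |101> is 0.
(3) The final state's coefficient on |000> equals sqrt(2)/2.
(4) The amplitude on |001> is sqrt(2)*I/2.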